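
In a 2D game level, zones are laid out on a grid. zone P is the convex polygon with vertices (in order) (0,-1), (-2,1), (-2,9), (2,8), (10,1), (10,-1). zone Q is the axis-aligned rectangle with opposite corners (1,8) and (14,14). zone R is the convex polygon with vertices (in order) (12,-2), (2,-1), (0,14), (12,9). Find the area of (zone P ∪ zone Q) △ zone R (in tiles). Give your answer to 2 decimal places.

126.54

|zone P ∪ zone Q| = 157.875.
|(zone P ∪ zone Q) ∩ zone R| = 85.6695.
|(zone P ∪ zone Q) △ zone R| = 157.875 + 140 − 171.3391 = 126.54.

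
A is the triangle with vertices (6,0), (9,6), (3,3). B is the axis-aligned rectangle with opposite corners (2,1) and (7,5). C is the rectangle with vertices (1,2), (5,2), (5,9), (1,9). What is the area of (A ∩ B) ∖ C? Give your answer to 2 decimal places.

7.25

|A ∩ B| = 9.75.
|(A ∩ B) ∩ C| = 2.5.
|(A ∩ B) ∖ C| = 9.75 − 2.5 = 7.25.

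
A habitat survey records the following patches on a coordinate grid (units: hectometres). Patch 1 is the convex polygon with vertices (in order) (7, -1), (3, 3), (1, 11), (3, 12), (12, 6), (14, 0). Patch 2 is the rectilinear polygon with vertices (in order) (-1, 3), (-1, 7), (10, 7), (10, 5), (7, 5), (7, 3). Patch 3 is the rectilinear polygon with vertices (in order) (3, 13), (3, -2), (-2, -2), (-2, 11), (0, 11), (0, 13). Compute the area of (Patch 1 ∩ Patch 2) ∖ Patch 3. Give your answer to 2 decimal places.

|Patch 1 ∩ Patch 2| = 24.
|(Patch 1 ∩ Patch 2) ∩ Patch 3| = 2.
|(Patch 1 ∩ Patch 2) ∖ Patch 3| = 24 − 2 = 22.00.

22.00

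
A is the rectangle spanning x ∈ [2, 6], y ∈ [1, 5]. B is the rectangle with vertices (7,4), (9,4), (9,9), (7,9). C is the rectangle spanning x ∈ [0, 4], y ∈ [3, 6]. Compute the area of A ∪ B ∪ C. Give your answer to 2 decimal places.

By inclusion–exclusion:
Individual areas: |A| = 16, |B| = 10, |C| = 12.
|A∩B| = 0 (no overlap).
|A∩C|: x∈[2,4], y∈[3,5] → 2·2 = 4.
|B∩C| = 0 (no overlap).
|A∩B∩C| = 0.
|A ∪ B ∪ C| = 38 − 4 + 0 = 34.00.

34.00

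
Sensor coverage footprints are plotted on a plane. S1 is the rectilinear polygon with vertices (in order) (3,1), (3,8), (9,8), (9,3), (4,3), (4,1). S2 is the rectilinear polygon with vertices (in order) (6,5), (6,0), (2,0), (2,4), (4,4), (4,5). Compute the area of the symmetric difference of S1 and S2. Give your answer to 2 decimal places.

36.00

|S1| = 32, |S2| = 18, |S1∩S2| = 7.
|S1 △ S2| = |S1| + |S2| − 2·|S1∩S2| = 32 + 18 − 14 = 36.00.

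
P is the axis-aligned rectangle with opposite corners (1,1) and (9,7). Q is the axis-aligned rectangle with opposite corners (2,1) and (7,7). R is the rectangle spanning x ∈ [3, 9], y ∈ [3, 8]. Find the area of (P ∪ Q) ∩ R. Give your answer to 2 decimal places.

24.00

The region (P ∪ Q) ∩ R is the polygon with vertices (9,3), (3,3), (3,7), (7,7), (9,7).
By the shoelace formula its area is 24.00.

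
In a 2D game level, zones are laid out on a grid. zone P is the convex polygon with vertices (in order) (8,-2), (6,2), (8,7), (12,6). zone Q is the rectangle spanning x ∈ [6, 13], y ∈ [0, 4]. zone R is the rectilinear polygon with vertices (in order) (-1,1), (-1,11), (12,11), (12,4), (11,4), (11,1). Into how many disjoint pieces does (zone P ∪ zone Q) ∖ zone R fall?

1

(zone P ∪ zone Q) ∖ zone R is a single connected region.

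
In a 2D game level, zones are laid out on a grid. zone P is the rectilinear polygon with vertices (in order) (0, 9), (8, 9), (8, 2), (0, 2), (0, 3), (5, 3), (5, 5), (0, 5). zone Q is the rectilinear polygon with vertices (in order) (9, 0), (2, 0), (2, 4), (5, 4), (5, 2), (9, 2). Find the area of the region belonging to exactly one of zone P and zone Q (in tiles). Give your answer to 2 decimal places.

60.00

|zone P| = 46, |zone Q| = 20, |zone P∩zone Q| = 3.
|zone P △ zone Q| = |zone P| + |zone Q| − 2·|zone P∩zone Q| = 46 + 20 − 6 = 60.00.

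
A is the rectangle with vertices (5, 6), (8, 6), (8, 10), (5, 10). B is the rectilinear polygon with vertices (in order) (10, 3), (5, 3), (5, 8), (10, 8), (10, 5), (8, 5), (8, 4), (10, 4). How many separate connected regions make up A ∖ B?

A ∖ B is a single connected region.

1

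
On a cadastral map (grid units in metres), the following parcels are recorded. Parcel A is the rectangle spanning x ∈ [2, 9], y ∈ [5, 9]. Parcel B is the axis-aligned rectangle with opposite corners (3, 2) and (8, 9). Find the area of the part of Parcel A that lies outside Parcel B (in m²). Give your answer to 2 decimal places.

|Parcel A∩Parcel B|: x∈[3,8], y∈[5,9] → 5·4 = 20.
|Parcel A| = 28.
|Parcel A ∖ Parcel B| = |Parcel A| − |Parcel A∩Parcel B| = 28 − 20 = 8.00.

8.00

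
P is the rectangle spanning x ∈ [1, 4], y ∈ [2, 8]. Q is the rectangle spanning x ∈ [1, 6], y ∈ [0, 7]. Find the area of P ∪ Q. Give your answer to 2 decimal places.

By inclusion–exclusion:
Individual areas: |P| = 18, |Q| = 35.
|P∩Q|: x∈[1,4], y∈[2,7] → 3·5 = 15.
|P ∪ Q| = 53 − 15 = 38.00.

38.00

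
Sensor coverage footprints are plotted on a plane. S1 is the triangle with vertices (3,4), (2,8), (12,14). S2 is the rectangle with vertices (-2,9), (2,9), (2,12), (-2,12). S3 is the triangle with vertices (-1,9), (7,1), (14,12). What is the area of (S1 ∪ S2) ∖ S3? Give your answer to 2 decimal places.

15.54

|S1 ∪ S2| = 35.
|(S1 ∪ S2) ∩ S3| = 19.4575.
|(S1 ∪ S2) ∖ S3| = 35 − 19.4575 = 15.54.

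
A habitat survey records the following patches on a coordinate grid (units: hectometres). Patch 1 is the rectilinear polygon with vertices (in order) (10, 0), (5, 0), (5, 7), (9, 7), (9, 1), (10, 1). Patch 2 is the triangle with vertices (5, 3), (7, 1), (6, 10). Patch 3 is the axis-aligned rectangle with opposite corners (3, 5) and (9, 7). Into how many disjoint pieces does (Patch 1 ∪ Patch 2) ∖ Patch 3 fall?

(Patch 1 ∪ Patch 2) ∖ Patch 3 splits into 2 disjoint pieces (area 21, area 1.1429).

2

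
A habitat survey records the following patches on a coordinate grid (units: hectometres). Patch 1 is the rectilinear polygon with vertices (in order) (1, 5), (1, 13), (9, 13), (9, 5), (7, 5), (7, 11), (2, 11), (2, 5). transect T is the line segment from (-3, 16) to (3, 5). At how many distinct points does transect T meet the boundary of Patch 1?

2

The segment meets the boundary at (2,6.833), (1,8.667).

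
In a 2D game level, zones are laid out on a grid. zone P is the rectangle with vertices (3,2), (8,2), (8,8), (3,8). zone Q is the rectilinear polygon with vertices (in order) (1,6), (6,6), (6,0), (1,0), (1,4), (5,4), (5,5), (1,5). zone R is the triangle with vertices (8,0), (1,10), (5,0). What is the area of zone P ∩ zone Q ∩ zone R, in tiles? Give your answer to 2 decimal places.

5.12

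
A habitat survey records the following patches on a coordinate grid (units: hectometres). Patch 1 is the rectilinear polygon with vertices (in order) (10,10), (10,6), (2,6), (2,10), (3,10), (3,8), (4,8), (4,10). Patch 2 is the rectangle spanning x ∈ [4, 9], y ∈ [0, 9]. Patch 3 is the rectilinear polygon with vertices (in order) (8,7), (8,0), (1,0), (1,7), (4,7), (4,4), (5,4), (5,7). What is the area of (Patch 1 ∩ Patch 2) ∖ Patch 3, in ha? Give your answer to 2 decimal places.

12.00

|Patch 1 ∩ Patch 2| = 15.
|(Patch 1 ∩ Patch 2) ∩ Patch 3| = 3.
|(Patch 1 ∩ Patch 2) ∖ Patch 3| = 15 − 3 = 12.00.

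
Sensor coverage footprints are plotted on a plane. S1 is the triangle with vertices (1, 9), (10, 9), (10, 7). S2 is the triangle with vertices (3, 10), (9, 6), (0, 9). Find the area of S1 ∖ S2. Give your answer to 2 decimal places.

6.96

|S1| = 9, |S1∩S2| = 2.0417.
|S1 ∖ S2| = |S1| − |S1∩S2| = 9 − 2.0417 = 6.96.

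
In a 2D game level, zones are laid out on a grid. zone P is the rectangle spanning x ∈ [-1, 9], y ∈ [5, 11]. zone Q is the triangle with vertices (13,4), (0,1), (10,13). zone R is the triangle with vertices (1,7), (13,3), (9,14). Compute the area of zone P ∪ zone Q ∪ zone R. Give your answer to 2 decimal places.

By inclusion–exclusion:
Individual areas: |zone P| = 60, |zone Q| = 63, |zone R| = 58.
|zone P∩zone Q| = 19.
|zone P∩zone R| = 32.8571.
|zone Q∩zone R| = 36.1818.
|zone P∩zone Q∩zone R| = 17.2464.
|zone P ∪ zone Q ∪ zone R| = 181 − 88.0389 + 17.2464 = 110.21.

110.21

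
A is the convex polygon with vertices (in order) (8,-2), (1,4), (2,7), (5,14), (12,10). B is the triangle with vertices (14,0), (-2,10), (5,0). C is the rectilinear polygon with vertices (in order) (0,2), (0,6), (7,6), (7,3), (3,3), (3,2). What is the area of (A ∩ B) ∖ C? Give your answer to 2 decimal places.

|A ∩ B| = 31.5285.
|(A ∩ B) ∩ C| = 12.9812.
|(A ∩ B) ∖ C| = 31.5285 − 12.9812 = 18.55.

18.55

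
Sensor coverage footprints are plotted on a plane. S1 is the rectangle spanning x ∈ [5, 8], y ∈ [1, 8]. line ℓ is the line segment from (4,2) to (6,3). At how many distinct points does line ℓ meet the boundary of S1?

The segment meets the boundary at (5,2.5).

1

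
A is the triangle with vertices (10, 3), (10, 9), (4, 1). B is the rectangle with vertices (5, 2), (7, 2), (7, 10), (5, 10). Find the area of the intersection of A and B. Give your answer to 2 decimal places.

The intersection is the polygon with vertices (7,5), (7,2), (5,2), (5,2.333).
By the shoelace formula its area is 3.33.

3.33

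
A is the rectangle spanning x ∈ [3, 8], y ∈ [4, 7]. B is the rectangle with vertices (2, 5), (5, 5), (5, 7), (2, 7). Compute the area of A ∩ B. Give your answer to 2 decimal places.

4.00

|A∩B|: x∈[3,5], y∈[5,7] → 2·2 = 4.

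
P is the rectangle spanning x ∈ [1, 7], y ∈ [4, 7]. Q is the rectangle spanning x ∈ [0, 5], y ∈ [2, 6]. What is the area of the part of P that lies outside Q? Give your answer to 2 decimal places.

|P∩Q|: x∈[1,5], y∈[4,6] → 4·2 = 8.
|P| = 18.
|P ∖ Q| = |P| − |P∩Q| = 18 − 8 = 10.00.

10.00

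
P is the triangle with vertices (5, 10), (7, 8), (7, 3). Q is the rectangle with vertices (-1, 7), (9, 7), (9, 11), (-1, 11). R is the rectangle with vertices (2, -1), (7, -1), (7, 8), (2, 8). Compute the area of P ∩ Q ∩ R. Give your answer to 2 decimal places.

The intersection is the polygon with vertices (7,7), (5.857,7), (5.571,8), (7,8).
By the shoelace formula its area is 1.29.

1.29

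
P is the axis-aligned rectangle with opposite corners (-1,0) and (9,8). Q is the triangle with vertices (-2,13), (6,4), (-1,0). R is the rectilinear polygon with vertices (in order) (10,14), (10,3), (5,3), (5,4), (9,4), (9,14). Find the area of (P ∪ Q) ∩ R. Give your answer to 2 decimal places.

|P ∪ Q| = 92.6111.
|(P ∪ Q) ∩ R| = 4.00.

4.00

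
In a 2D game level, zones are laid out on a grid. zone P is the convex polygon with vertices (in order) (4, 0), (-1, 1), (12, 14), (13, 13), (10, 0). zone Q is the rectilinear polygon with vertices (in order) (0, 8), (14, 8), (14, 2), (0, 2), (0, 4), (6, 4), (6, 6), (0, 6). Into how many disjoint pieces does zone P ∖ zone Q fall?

zone P ∖ zone Q splits into 3 disjoint pieces (area 19.4615, area 6, area 20.6154).

3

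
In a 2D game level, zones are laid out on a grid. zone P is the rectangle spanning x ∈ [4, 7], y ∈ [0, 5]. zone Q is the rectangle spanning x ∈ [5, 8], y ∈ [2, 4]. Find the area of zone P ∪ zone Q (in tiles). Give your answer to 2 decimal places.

17.00

By inclusion–exclusion:
Individual areas: |zone P| = 15, |zone Q| = 6.
|zone P∩zone Q|: x∈[5,7], y∈[2,4] → 2·2 = 4.
|zone P ∪ zone Q| = 21 − 4 = 17.00.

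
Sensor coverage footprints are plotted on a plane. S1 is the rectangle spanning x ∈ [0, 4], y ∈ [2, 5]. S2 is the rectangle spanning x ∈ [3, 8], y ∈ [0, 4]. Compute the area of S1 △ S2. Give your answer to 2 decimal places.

|S1∩S2|: x∈[3,4], y∈[2,4] → 1·2 = 2.
|S1 △ S2| = |S1| + |S2| − 2·|S1∩S2| = 12 + 20 − 4 = 28.00.

28.00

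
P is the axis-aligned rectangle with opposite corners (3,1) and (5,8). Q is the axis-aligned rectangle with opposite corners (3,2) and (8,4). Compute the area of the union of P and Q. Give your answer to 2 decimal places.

20.00

By inclusion–exclusion:
Individual areas: |P| = 14, |Q| = 10.
|P∩Q|: x∈[3,5], y∈[2,4] → 2·2 = 4.
|P ∪ Q| = 24 − 4 = 20.00.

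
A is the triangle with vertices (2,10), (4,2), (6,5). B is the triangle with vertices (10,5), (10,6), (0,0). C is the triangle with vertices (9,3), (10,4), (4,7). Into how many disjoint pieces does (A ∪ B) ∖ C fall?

(A ∪ B) ∖ C splits into 2 disjoint pieces (area 13.6409, area 1.3182).

2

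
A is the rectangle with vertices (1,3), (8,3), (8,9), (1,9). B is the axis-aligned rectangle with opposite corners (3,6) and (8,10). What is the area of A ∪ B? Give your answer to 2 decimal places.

47.00

By inclusion–exclusion:
Individual areas: |A| = 42, |B| = 20.
|A∩B|: x∈[3,8], y∈[6,9] → 5·3 = 15.
|A ∪ B| = 62 − 15 = 47.00.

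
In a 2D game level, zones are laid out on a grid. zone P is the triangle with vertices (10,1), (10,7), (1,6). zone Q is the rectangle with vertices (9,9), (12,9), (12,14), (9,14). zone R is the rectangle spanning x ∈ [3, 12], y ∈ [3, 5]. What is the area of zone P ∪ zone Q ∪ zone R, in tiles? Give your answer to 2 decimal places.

By inclusion–exclusion:
Individual areas: |zone P| = 27, |zone Q| = 15, |zone R| = 18.
|zone P∩zone Q| = 0.
|zone P∩zone R| = 10.7889.
|zone Q∩zone R| = 0 (no overlap).
|zone P∩zone Q∩zone R| = 0.
|zone P ∪ zone Q ∪ zone R| = 60 − 10.7889 + 0 = 49.21.

49.21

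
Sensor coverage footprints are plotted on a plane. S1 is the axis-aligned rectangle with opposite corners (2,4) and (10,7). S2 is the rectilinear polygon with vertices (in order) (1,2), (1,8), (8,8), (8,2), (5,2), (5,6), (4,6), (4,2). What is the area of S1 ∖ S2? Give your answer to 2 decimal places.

8.00

|S1| = 24, |S1∩S2| = 16.
|S1 ∖ S2| = |S1| − |S1∩S2| = 24 − 16 = 8.00.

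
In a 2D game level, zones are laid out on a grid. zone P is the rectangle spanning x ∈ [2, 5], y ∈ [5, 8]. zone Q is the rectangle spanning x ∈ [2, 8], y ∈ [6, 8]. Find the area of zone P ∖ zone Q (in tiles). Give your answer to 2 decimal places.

|zone P∩zone Q|: x∈[2,5], y∈[6,8] → 3·2 = 6.
|zone P| = 9.
|zone P ∖ zone Q| = |zone P| − |zone P∩zone Q| = 9 − 6 = 3.00.

3.00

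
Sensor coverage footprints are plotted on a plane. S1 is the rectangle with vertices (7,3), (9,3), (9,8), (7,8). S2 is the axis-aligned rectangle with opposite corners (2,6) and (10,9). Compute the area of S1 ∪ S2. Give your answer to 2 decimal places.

30.00

By inclusion–exclusion:
Individual areas: |S1| = 10, |S2| = 24.
|S1∩S2|: x∈[7,9], y∈[6,8] → 2·2 = 4.
|S1 ∪ S2| = 34 − 4 = 30.00.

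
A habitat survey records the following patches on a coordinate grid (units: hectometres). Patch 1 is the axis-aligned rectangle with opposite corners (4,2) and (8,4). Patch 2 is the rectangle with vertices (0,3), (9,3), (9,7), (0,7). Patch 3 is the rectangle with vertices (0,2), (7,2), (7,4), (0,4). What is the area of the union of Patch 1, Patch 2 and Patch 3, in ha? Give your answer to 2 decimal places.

By inclusion–exclusion:
Individual areas: |Patch 1| = 8, |Patch 2| = 36, |Patch 3| = 14.
|Patch 1∩Patch 2|: x∈[4,8], y∈[3,4] → 4·1 = 4.
|Patch 1∩Patch 3|: x∈[4,7], y∈[2,4] → 3·2 = 6.
|Patch 2∩Patch 3|: x∈[0,7], y∈[3,4] → 7·1 = 7.
|Patch 1∩Patch 2∩Patch 3| = 3.
|Patch 1 ∪ Patch 2 ∪ Patch 3| = 58 − 17 + 3 = 44.00.

44.00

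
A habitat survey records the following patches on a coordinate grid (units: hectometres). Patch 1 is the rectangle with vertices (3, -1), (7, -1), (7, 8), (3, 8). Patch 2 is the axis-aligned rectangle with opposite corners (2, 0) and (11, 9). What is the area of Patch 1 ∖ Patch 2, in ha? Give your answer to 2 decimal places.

|Patch 1∩Patch 2|: x∈[3,7], y∈[0,8] → 4·8 = 32.
|Patch 1| = 36.
|Patch 1 ∖ Patch 2| = |Patch 1| − |Patch 1∩Patch 2| = 36 − 32 = 4.00.

4.00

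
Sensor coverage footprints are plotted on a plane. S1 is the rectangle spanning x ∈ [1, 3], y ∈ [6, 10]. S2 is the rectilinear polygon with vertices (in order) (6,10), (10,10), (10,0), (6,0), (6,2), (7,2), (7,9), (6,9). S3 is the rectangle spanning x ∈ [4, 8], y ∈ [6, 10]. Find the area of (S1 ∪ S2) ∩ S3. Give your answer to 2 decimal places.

5.00

The region (S1 ∪ S2) ∩ S3 is the polygon with vertices (8,10), (8,6), (7,6), (7,9), (6,9), (6,10).
By the shoelace formula its area is 5.00.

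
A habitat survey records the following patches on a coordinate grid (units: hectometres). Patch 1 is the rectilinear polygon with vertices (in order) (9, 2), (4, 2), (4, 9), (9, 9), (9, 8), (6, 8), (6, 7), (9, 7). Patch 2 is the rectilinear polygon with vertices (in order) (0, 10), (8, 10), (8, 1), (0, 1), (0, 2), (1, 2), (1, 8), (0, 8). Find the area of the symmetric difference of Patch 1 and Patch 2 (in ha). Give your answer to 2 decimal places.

46.00

|Patch 1| = 32, |Patch 2| = 66, |Patch 1∩Patch 2| = 26.
|Patch 1 △ Patch 2| = |Patch 1| + |Patch 2| − 2·|Patch 1∩Patch 2| = 32 + 66 − 52 = 46.00.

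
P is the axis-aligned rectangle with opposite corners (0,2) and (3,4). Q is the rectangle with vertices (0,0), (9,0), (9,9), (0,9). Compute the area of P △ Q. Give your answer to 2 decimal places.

75.00

|P∩Q|: x∈[0,3], y∈[2,4] → 3·2 = 6.
|P △ Q| = |P| + |Q| − 2·|P∩Q| = 6 + 81 − 12 = 75.00.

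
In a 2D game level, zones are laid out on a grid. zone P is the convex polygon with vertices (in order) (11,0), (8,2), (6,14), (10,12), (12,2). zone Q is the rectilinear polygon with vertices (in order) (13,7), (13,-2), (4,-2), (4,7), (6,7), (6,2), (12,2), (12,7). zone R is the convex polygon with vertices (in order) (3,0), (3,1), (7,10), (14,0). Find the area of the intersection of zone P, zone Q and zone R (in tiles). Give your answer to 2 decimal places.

The intersection is the polygon with vertices (12,2), (11,0), (8,2).
By the shoelace formula its area is 4.00.

4.00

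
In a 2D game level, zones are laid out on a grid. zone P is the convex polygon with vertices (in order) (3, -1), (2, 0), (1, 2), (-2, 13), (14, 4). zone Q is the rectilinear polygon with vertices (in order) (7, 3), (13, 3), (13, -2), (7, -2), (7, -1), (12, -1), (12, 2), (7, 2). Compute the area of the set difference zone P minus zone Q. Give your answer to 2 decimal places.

92.80

|zone P| = 96.5, |zone P∩zone Q| = 3.7.
|zone P ∖ zone Q| = |zone P| − |zone P∩zone Q| = 96.5 − 3.7 = 92.80.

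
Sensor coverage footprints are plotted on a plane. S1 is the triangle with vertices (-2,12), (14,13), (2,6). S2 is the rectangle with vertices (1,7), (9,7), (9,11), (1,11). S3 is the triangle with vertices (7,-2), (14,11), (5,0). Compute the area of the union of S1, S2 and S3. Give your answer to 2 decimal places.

By inclusion–exclusion:
Individual areas: |S1| = 50, |S2| = 32, |S3| = 20.
|S1∩S2| = 23.7679.
|S1∩S3| = 0.
|S2∩S3| = 0.
|S1∩S2∩S3| = 0.
|S1 ∪ S2 ∪ S3| = 102 − 23.7679 + 0 = 78.23.

78.23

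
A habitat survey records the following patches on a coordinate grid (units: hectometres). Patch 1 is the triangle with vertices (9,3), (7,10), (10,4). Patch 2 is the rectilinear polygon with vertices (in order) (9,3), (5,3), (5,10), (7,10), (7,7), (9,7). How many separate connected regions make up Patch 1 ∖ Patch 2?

Patch 1 ∖ Patch 2 splits into 2 disjoint pieces (area 0.9643, area 1.5).

2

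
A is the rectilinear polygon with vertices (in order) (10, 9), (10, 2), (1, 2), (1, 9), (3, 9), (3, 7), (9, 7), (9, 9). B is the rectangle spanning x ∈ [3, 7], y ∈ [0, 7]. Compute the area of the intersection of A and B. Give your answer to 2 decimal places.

The intersection is the polygon with vertices (3,2), (3,7), (7,7), (7,2).
By the shoelace formula its area is 20.00.

20.00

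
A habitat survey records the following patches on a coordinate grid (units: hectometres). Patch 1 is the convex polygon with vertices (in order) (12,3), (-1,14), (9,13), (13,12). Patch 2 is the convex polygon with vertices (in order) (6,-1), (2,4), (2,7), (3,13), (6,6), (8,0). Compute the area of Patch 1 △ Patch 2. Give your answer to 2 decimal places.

101.85

|Patch 1| = 67, |Patch 2| = 39.5, |Patch 1∩Patch 2| = 2.3271.
|Patch 1 △ Patch 2| = |Patch 1| + |Patch 2| − 2·|Patch 1∩Patch 2| = 67 + 39.5 − 4.6542 = 101.85.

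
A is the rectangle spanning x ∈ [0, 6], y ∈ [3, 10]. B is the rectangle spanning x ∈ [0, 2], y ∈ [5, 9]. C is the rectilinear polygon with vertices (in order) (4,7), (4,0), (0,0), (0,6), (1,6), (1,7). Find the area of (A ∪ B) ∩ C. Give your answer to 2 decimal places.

The region (A ∪ B) ∩ C is the polygon with vertices (0,3), (0,5), (0,6), (1,6), (1,7), (4,7), (4,3).
By the shoelace formula its area is 15.00.

15.00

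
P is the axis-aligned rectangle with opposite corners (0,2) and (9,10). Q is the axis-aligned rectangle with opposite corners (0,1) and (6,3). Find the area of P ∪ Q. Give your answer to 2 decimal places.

78.00

By inclusion–exclusion:
Individual areas: |P| = 72, |Q| = 12.
|P∩Q|: x∈[0,6], y∈[2,3] → 6·1 = 6.
|P ∪ Q| = 84 − 6 = 78.00.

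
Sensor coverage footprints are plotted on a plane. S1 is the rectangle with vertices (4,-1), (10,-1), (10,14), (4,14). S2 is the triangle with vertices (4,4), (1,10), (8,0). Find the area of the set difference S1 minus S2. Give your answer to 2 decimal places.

86.57

|S1| = 90, |S1∩S2| = 3.4286.
|S1 ∖ S2| = |S1| − |S1∩S2| = 90 − 3.4286 = 86.57.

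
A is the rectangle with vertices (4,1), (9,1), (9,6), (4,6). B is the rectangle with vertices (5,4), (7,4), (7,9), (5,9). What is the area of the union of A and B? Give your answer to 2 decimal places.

31.00

By inclusion–exclusion:
Individual areas: |A| = 25, |B| = 10.
|A∩B|: x∈[5,7], y∈[4,6] → 2·2 = 4.
|A ∪ B| = 35 − 4 = 31.00.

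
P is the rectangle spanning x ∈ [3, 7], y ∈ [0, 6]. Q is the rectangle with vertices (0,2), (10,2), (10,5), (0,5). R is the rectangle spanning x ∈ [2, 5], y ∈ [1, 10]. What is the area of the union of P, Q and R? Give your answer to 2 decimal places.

By inclusion–exclusion:
Individual areas: |P| = 24, |Q| = 30, |R| = 27.
|P∩Q|: x∈[3,7], y∈[2,5] → 4·3 = 12.
|P∩R|: x∈[3,5], y∈[1,6] → 2·5 = 10.
|Q∩R|: x∈[2,5], y∈[2,5] → 3·3 = 9.
|P∩Q∩R| = 6.
|P ∪ Q ∪ R| = 81 − 31 + 6 = 56.00.

56.00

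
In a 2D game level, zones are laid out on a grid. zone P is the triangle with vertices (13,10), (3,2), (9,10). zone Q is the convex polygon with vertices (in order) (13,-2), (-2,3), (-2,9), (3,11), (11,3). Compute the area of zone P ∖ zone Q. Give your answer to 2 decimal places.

|zone P| = 16, |zone P∩zone Q| = 5.1429.
|zone P ∖ zone Q| = |zone P| − |zone P∩zone Q| = 16 − 5.1429 = 10.86.

10.86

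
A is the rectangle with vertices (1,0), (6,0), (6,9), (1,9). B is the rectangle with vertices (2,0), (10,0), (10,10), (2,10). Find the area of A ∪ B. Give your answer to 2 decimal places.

89.00

By inclusion–exclusion:
Individual areas: |A| = 45, |B| = 80.
|A∩B|: x∈[2,6], y∈[0,9] → 4·9 = 36.
|A ∪ B| = 125 − 36 = 89.00.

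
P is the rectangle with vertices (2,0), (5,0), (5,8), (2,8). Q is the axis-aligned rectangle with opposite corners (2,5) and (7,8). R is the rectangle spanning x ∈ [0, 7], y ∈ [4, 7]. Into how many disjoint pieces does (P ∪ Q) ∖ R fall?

(P ∪ Q) ∖ R splits into 2 disjoint pieces (area 12, area 5).

2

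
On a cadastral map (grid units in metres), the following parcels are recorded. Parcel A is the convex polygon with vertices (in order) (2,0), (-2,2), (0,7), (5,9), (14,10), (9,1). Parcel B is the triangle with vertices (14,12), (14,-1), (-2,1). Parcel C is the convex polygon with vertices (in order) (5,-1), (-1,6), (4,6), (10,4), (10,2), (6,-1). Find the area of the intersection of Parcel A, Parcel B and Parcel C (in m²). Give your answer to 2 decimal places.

31.05

The intersection is the polygon with vertices (4.857,5.714), (10,4), (10,2.8), (9.238,1.429), (8.588,0.941), (3.909,0.273), (1.326,3.287).
By the shoelace formula its area is 31.05.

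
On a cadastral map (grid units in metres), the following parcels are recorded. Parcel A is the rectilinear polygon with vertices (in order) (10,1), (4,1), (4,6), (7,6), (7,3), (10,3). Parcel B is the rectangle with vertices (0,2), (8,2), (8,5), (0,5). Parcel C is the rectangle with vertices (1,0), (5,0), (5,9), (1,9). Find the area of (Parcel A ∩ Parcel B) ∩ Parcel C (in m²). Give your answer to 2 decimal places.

The region (Parcel A ∩ Parcel B) ∩ Parcel C is the polygon with vertices (5,5), (5,2), (4,2), (4,5).
By the shoelace formula its area is 3.00.

3.00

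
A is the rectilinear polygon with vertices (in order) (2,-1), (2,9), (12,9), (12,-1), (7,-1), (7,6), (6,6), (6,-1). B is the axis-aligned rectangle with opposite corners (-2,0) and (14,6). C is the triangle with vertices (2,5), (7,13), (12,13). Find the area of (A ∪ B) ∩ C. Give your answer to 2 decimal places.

The region (A ∪ B) ∩ C is the polygon with vertices (7,9), (2,5), (4.5,9).
By the shoelace formula its area is 5.00.

5.00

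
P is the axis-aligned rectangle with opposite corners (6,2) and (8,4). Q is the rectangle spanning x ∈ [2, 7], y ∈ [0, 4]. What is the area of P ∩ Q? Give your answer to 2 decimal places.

2.00

|P∩Q|: x∈[6,7], y∈[2,4] → 1·2 = 2.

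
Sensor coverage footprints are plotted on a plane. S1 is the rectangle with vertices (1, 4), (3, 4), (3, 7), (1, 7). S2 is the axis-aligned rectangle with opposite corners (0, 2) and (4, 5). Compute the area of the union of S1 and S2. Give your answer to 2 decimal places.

By inclusion–exclusion:
Individual areas: |S1| = 6, |S2| = 12.
|S1∩S2|: x∈[1,3], y∈[4,5] → 2·1 = 2.
|S1 ∪ S2| = 18 − 2 = 16.00.

16.00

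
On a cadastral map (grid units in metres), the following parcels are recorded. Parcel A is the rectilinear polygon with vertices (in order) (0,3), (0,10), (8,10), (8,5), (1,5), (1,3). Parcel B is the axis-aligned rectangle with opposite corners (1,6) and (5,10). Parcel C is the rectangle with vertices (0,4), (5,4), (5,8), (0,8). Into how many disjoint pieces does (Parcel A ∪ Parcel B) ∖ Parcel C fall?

2

(Parcel A ∪ Parcel B) ∖ Parcel C splits into 2 disjoint pieces (area 25, area 1).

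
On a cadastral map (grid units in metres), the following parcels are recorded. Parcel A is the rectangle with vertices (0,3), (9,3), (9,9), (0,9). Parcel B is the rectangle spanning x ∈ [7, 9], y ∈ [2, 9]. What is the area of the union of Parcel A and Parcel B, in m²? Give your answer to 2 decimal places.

56.00

By inclusion–exclusion:
Individual areas: |Parcel A| = 54, |Parcel B| = 14.
|Parcel A∩Parcel B|: x∈[7,9], y∈[3,9] → 2·6 = 12.
|Parcel A ∪ Parcel B| = 68 − 12 = 56.00.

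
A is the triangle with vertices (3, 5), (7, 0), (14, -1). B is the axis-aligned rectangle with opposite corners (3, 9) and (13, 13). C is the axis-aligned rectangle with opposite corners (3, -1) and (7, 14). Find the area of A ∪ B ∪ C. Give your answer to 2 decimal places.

93.86

By inclusion–exclusion:
Individual areas: |A| = 15.5, |B| = 40, |C| = 60.
|A∩B| = 0.
|A∩C| = 5.6364.
|B∩C|: x∈[3,7], y∈[9,13] → 4·4 = 16.
|A∩B∩C| = 0.
|A ∪ B ∪ C| = 115.5 − 21.6364 + 0 = 93.86.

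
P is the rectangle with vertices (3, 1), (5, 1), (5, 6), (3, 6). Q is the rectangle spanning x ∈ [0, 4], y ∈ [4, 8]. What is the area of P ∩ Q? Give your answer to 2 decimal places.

2.00

|P∩Q|: x∈[3,4], y∈[4,6] → 1·2 = 2.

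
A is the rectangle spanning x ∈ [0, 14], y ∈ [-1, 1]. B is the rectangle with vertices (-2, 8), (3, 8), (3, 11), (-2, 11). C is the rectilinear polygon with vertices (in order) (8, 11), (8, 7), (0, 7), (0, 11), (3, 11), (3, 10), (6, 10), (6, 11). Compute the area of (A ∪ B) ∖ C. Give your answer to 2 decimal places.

|A ∪ B| = 43.
|(A ∪ B) ∩ C| = 9.
|(A ∪ B) ∖ C| = 43 − 9 = 34.00.

34.00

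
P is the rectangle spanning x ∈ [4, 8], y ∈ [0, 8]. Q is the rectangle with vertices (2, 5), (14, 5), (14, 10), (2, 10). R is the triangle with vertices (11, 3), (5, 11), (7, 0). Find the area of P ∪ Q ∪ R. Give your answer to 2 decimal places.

88.16

By inclusion–exclusion:
Individual areas: |P| = 32, |Q| = 60, |R| = 25.
|P∩Q|: x∈[4,8], y∈[5,8] → 4·3 = 12.
|P∩R| = 13.0682.
|Q∩R| = 9.9432.
|P∩Q∩R| = 6.1705.
|P ∪ Q ∪ R| = 117 − 35.0114 + 6.1705 = 88.16.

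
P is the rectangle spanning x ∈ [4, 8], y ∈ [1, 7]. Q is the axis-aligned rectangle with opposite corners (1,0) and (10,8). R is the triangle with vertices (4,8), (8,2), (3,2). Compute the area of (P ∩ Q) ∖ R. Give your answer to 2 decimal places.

12.33

|P ∩ Q| = 24.
|(P ∩ Q) ∩ R| = 11.6667.
|(P ∩ Q) ∖ R| = 24 − 11.6667 = 12.33.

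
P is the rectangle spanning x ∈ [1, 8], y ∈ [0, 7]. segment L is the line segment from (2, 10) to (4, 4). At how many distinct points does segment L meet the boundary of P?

1

The segment meets the boundary at (3,7).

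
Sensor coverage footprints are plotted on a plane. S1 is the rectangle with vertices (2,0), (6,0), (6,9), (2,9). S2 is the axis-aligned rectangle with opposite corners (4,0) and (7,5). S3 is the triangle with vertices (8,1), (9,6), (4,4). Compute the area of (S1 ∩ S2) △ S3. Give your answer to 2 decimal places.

16.90

|S1 ∩ S2| = 10.
|(S1 ∩ S2) ∩ S3| = 2.3.
|(S1 ∩ S2) △ S3| = 10 + 11.5 − 4.6 = 16.90.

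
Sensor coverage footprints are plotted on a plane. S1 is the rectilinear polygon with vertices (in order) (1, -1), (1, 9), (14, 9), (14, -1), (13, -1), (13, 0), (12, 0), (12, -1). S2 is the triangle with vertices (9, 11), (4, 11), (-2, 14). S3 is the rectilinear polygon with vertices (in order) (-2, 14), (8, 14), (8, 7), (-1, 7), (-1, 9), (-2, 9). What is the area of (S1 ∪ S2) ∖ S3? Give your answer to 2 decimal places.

115.14

|S1 ∪ S2| = 136.5.
|(S1 ∪ S2) ∩ S3| = 21.3636.
|(S1 ∪ S2) ∖ S3| = 136.5 − 21.3636 = 115.14.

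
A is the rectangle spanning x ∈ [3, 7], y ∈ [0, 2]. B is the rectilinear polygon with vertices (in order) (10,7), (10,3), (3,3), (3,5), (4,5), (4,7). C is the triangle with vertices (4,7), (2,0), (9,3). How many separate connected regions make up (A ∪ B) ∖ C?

3

(A ∪ B) ∖ C splits into 3 disjoint pieces (area 5.119, area 14, area 0.3214).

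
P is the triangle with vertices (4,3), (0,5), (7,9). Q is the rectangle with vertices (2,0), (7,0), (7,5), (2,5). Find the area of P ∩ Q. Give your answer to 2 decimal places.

4.00

The intersection is the polygon with vertices (2,4), (2,5), (5,5), (4,3).
By the shoelace formula its area is 4.00.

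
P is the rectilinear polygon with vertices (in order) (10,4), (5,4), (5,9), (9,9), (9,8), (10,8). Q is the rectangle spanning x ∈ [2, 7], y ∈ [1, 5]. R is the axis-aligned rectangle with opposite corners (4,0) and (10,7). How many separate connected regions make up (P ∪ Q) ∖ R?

2

(P ∪ Q) ∖ R splits into 2 disjoint pieces (area 8, area 9).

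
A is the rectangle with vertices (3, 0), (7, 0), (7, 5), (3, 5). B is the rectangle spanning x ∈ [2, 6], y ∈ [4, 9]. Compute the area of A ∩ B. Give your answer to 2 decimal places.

3.00

|A∩B|: x∈[3,6], y∈[4,5] → 3·1 = 3.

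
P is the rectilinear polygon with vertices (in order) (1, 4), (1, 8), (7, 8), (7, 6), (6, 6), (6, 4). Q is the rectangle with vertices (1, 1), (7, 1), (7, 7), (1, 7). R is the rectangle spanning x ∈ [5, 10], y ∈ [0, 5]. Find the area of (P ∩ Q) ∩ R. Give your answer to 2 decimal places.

The region (P ∩ Q) ∩ R is the polygon with vertices (6,4), (5,4), (5,5), (6,5).
By the shoelace formula its area is 1.00.

1.00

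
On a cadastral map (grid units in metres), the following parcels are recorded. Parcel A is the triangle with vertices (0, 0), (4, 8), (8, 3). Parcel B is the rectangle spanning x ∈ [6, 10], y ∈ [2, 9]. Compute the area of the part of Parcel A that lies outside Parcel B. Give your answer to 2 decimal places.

22.75

|Parcel A| = 26, |Parcel A∩Parcel B| = 3.25.
|Parcel A ∖ Parcel B| = |Parcel A| − |Parcel A∩Parcel B| = 26 − 3.25 = 22.75.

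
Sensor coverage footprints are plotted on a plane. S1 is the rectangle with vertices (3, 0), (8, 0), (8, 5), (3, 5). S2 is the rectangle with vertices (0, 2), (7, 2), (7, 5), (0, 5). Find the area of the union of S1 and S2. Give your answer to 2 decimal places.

By inclusion–exclusion:
Individual areas: |S1| = 25, |S2| = 21.
|S1∩S2|: x∈[3,7], y∈[2,5] → 4·3 = 12.
|S1 ∪ S2| = 46 − 12 = 34.00.

34.00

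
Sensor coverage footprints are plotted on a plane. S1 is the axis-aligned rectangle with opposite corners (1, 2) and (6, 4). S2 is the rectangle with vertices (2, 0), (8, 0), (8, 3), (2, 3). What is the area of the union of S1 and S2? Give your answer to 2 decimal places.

24.00

By inclusion–exclusion:
Individual areas: |S1| = 10, |S2| = 18.
|S1∩S2|: x∈[2,6], y∈[2,3] → 4·1 = 4.
|S1 ∪ S2| = 28 − 4 = 24.00.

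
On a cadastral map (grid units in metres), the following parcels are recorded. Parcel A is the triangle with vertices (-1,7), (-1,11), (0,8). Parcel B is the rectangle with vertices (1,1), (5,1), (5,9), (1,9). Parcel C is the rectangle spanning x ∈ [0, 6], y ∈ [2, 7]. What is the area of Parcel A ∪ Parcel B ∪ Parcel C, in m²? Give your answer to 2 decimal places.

By inclusion–exclusion:
Individual areas: |Parcel A| = 2, |Parcel B| = 32, |Parcel C| = 30.
|Parcel A∩Parcel B| = 0.
|Parcel A∩Parcel C| = 0.
|Parcel B∩Parcel C|: x∈[1,5], y∈[2,7] → 4·5 = 20.
|Parcel A∩Parcel B∩Parcel C| = 0.
|Parcel A ∪ Parcel B ∪ Parcel C| = 64 − 20 + 0 = 44.00.

44.00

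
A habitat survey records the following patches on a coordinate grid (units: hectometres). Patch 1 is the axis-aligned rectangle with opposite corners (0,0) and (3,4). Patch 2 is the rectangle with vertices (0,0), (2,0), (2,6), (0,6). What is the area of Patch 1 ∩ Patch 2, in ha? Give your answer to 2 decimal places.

8.00

|Patch 1∩Patch 2|: x∈[0,2], y∈[0,4] → 2·4 = 8.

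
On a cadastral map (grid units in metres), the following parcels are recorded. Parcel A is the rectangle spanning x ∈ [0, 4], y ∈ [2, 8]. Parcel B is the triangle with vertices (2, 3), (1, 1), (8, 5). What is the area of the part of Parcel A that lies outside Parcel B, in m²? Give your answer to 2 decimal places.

21.53

|Parcel A| = 24, |Parcel A∩Parcel B| = 2.4702.
|Parcel A ∖ Parcel B| = |Parcel A| − |Parcel A∩Parcel B| = 24 − 2.4702 = 21.53.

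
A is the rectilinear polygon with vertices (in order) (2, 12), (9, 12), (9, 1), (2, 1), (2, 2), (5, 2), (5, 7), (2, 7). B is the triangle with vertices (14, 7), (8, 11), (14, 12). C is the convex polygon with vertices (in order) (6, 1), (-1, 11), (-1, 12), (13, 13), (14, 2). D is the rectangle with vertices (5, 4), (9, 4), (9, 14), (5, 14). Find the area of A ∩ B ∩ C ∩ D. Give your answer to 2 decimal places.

0.42

The intersection is the polygon with vertices (9,11.167), (9,10.333), (8,11).
By the shoelace formula its area is 0.42.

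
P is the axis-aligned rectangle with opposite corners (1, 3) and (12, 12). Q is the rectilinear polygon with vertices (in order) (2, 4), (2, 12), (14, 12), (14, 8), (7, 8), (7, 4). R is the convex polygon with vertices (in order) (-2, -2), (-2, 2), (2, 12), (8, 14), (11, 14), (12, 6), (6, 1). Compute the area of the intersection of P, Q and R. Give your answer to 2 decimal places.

The intersection is the polygon with vertices (7,8), (7,4), (2,4), (2,12), (11.25,12), (11.75,8).
By the shoelace formula its area is 58.00.

58.00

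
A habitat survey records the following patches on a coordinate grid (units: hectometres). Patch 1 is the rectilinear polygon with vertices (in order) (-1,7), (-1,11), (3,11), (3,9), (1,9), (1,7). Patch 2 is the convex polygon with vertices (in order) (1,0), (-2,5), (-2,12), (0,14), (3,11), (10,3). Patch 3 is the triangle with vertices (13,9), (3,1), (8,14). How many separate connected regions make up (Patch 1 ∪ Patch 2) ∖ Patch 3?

(Patch 1 ∪ Patch 2) ∖ Patch 3 is a single connected region.

1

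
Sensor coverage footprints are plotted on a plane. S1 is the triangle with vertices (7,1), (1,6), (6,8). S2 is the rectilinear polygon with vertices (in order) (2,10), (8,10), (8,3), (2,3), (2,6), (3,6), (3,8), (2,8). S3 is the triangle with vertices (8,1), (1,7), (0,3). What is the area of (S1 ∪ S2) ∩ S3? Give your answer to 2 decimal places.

7.88

The region (S1 ∪ S2) ∩ S3 is the polygon with vertices (2,3), (2,5.167), (1,6), (1.796,6.318), (6.861,1.977), (6.963,1.259), (6.571,1.357), (4.6,3).
By the shoelace formula its area is 7.88.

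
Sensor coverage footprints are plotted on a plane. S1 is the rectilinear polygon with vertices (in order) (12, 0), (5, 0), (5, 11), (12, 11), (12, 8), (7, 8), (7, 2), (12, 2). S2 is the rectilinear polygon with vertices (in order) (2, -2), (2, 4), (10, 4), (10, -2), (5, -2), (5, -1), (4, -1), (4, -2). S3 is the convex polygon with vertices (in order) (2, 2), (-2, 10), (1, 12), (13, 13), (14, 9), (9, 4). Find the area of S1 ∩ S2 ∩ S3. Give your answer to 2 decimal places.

The intersection is the polygon with vertices (5,4), (7,4), (7,3.429), (5,2.857).
By the shoelace formula its area is 1.71.

1.71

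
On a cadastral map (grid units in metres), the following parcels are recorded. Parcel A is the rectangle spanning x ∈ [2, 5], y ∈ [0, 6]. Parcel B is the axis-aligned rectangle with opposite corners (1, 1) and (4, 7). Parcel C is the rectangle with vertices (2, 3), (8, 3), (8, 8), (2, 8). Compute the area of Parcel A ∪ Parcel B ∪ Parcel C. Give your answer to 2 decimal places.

By inclusion–exclusion:
Individual areas: |Parcel A| = 18, |Parcel B| = 18, |Parcel C| = 30.
|Parcel A∩Parcel B|: x∈[2,4], y∈[1,6] → 2·5 = 10.
|Parcel A∩Parcel C|: x∈[2,5], y∈[3,6] → 3·3 = 9.
|Parcel B∩Parcel C|: x∈[2,4], y∈[3,7] → 2·4 = 8.
|Parcel A∩Parcel B∩Parcel C| = 6.
|Parcel A ∪ Parcel B ∪ Parcel C| = 66 − 27 + 6 = 45.00.

45.00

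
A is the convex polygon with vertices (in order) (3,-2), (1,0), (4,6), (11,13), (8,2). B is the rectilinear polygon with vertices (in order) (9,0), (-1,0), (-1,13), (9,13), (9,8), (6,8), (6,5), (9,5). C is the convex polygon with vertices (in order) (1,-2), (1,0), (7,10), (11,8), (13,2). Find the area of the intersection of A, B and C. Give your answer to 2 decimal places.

32.64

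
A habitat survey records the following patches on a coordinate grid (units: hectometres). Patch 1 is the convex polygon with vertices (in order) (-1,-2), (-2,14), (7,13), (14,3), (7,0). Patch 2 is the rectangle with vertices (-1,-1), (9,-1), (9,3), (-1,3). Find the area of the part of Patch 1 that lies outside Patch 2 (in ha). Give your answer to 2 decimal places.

|Patch 1| = 169, |Patch 1∩Patch 2| = 35.1429.
|Patch 1 ∖ Patch 2| = |Patch 1| − |Patch 1∩Patch 2| = 169 − 35.1429 = 133.86.

133.86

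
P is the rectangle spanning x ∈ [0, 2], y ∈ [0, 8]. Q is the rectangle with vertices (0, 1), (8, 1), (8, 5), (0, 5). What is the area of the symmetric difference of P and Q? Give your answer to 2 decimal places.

32.00

|P∩Q|: x∈[0,2], y∈[1,5] → 2·4 = 8.
|P △ Q| = |P| + |Q| − 2·|P∩Q| = 16 + 32 − 16 = 32.00.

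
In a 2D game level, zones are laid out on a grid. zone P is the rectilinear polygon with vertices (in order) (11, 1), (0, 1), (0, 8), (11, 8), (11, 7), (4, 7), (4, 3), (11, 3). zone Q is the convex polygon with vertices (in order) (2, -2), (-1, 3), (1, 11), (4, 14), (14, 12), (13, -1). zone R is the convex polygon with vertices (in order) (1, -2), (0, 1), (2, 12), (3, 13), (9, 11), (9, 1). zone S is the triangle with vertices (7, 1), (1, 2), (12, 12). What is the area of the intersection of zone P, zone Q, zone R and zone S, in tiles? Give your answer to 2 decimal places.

12.95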